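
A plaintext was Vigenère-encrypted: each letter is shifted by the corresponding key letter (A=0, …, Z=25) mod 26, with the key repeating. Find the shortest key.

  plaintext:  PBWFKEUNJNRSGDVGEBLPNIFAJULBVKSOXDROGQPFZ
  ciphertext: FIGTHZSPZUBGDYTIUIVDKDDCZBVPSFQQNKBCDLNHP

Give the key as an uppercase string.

QHKOXVYC

  i= 0: F-P = 16 → Q
  i= 1: I-B =  7 → H
  i= 2: G-W = 10 → K
  i= 3: T-F = 14 → O
  i= 4: H-K = 23 → X
  i= 5: Z-E = 21 → V
  i= 6: S-U = 24 → Y
  i= 7: P-N =  2 → C
  i= 8: Z-J = 16 → Q
  i= 9: U-N =  7 → H
  i=10: B-R = 10 → K
  i=11: G-S = 14 → O
  i=12: D-G = 23 → X
  i=13: Y-D = 21 → V
  i=14: T-V = 24 → Y
  i=15: I-G =  2 → C
  i=16: U-E = 16 → Q
  i=17: I-B =  7 → H
  i=18: V-L = 10 → K
  i=19: D-P = 14 → O
  i=20: K-N = 23 → X
  i=21: D-I = 21 → V
  i=22: D-F = 24 → Y
  i=23: C-A =  2 → C
  i=24: Z-J = 16 → Q
  i=25: B-U =  7 → H
  i=26: V-L = 10 → K
  i=27: P-B = 14 → O
  i=28: S-V = 23 → X
  i=29: F-K = 21 → V
  i=30: Q-S = 24 → Y
  i=31: Q-O =  2 → C
  i=32: N-X = 16 → Q
  i=33: K-D =  7 → H
  i=34: B-R = 10 → K
  i=35: C-O = 14 → O
  i=36: D-G = 23 → X
  i=37: L-Q = 21 → V
  i=38: N-P = 24 → Y
  i=39: H-F =  2 → C
  i=40: P-Z = 16 → Q
  shifts repeat with period 8: QHKOXVYC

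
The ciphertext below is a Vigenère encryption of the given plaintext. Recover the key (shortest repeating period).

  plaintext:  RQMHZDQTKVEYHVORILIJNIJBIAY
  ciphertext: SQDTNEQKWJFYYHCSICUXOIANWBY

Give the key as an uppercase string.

BARMO

  i= 0: S-R =  1 → B
  i= 1: Q-Q =  0 → A
  i= 2: D-M = 17 → R
  i= 3: T-H = 12 → M
  i= 4: N-Z = 14 → O
  i= 5: E-D =  1 → B
  i= 6: Q-Q =  0 → A
  i= 7: K-T = 17 → R
  i= 8: W-K = 12 → M
  i= 9: J-V = 14 → O
  i=10: F-E =  1 → B
  i=11: Y-Y =  0 → A
  i=12: Y-H = 17 → R
  i=13: H-V = 12 → M
  i=14: C-O = 14 → O
  i=15: S-R =  1 → B
  i=16: I-I =  0 → A
  i=17: C-L = 17 → R
  i=18: U-I = 12 → M
  i=19: X-J = 14 → O
  i=20: O-N =  1 → B
  i=21: I-I =  0 → A
  i=22: A-J = 17 → R
  i=23: N-B = 12 → M
  i=24: W-I = 14 → O
  i=25: B-A =  1 → B
  i=26: Y-Y =  0 → A
  shifts repeat with period 5: BARMO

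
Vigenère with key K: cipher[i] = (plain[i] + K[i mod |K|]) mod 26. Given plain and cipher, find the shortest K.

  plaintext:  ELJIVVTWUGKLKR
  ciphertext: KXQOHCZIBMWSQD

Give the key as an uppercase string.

  i= 0: K-E =  6 → G
  i= 1: X-L = 12 → M
  i= 2: Q-J =  7 → H
  i= 3: O-I =  6 → G
  i= 4: H-V = 12 → M
  i= 5: C-V =  7 → H
  i= 6: Z-T =  6 → G
  i= 7: I-W = 12 → M
  i= 8: B-U =  7 → H
  i= 9: M-G =  6 → G
  i=10: W-K = 12 → M
  i=11: S-L =  7 → H
  i=12: Q-K =  6 → G
  i=13: D-R = 12 → M
  shifts repeat with period 3: GMH

GMH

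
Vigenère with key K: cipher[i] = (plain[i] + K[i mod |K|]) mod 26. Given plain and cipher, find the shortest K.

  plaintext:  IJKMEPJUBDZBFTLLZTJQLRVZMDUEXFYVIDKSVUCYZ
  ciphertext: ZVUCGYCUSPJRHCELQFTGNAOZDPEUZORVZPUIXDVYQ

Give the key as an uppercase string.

RMKQCJTA

  i= 0: Z-I = 17 → R
  i= 1: V-J = 12 → M
  i= 2: U-K = 10 → K
  i= 3: C-M = 16 → Q
  i= 4: G-E =  2 → C
  i= 5: Y-P =  9 → J
  i= 6: C-J = 19 → T
  i= 7: U-U =  0 → A
  i= 8: S-B = 17 → R
  i= 9: P-D = 12 → M
  i=10: J-Z = 10 → K
  i=11: R-B = 16 → Q
  i=12: H-F =  2 → C
  i=13: C-T =  9 → J
  i=14: E-L = 19 → T
  i=15: L-L =  0 → A
  i=16: Q-Z = 17 → R
  i=17: F-T = 12 → M
  i=18: T-J = 10 → K
  i=19: G-Q = 16 → Q
  i=20: N-L =  2 → C
  i=21: A-R =  9 → J
  i=22: O-V = 19 → T
  i=23: Z-Z =  0 → A
  i=24: D-M = 17 → R
  i=25: P-D = 12 → M
  i=26: E-U = 10 → K
  i=27: U-E = 16 → Q
  i=28: Z-X =  2 → C
  i=29: O-F =  9 → J
  i=30: R-Y = 19 → T
  i=31: V-V =  0 → A
  i=32: Z-I = 17 → R
  i=33: P-D = 12 → M
  i=34: U-K = 10 → K
  i=35: I-S = 16 → Q
  i=36: X-V =  2 → C
  i=37: D-U =  9 → J
  i=38: V-C = 19 → T
  i=39: Y-Y =  0 → A
  i=40: Q-Z = 17 → R
  shifts repeat with period 8: RMKQCJTA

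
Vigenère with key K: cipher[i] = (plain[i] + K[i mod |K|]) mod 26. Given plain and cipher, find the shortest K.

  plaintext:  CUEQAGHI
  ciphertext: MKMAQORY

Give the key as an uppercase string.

  i= 0: M-C = 10 → K
  i= 1: K-U = 16 → Q
  i= 2: M-E =  8 → I
  i= 3: A-Q = 10 → K
  i= 4: Q-A = 16 → Q
  i= 5: O-G =  8 → I
  i= 6: R-H = 10 → K
  i= 7: Y-I = 16 → Q
  shifts repeat with period 3: KQI

KQI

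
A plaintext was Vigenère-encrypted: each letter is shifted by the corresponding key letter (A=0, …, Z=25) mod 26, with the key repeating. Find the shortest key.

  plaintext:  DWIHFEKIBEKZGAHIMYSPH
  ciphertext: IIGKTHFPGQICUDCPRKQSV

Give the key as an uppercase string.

  i= 0: I-D =  5 → F
  i= 1: I-W = 12 → M
  i= 2: G-I = 24 → Y
  i= 3: K-H =  3 → D
  i= 4: T-F = 14 → O
  i= 5: H-E =  3 → D
  i= 6: F-K = 21 → V
  i= 7: P-I =  7 → H
  i= 8: G-B =  5 → F
  i= 9: Q-E = 12 → M
  i=10: I-K = 24 → Y
  i=11: C-Z =  3 → D
  i=12: U-G = 14 → O
  i=13: D-A =  3 → D
  i=14: C-H = 21 → V
  i=15: P-I =  7 → H
  i=16: R-M =  5 → F
  i=17: K-Y = 12 → M
  i=18: Q-S = 24 → Y
  i=19: S-P =  3 → D
  i=20: V-H = 14 → O
  shifts repeat with period 8: FMYDODVH

FMYDODVH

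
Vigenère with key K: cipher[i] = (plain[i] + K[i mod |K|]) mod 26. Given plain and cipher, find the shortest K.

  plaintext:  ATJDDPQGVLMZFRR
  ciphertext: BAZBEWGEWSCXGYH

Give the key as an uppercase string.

BHQY

  i= 0: B-A =  1 → B
  i= 1: A-T =  7 → H
  i= 2: Z-J = 16 → Q
  i= 3: B-D = 24 → Y
  i= 4: E-D =  1 → B
  i= 5: W-P =  7 → H
  i= 6: G-Q = 16 → Q
  i= 7: E-G = 24 → Y
  i= 8: W-V =  1 → B
  i= 9: S-L =  7 → H
  i=10: C-M = 16 → Q
  i=11: X-Z = 24 → Y
  i=12: G-F =  1 → B
  i=13: Y-R =  7 → H
  i=14: H-R = 16 → Q
  shifts repeat with period 4: BHQY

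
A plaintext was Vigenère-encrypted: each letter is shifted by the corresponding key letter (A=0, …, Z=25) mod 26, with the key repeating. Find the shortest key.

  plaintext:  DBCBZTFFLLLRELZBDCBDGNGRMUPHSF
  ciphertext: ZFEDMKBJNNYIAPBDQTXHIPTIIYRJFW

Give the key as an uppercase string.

  i= 0: Z-D = 22 → W
  i= 1: F-B =  4 → E
  i= 2: E-C =  2 → C
  i= 3: D-B =  2 → C
  i= 4: M-Z = 13 → N
  i= 5: K-T = 17 → R
  i= 6: B-F = 22 → W
  i= 7: J-F =  4 → E
  i= 8: N-L =  2 → C
  i= 9: N-L =  2 → C
  i=10: Y-L = 13 → N
  i=11: I-R = 17 → R
  i=12: A-E = 22 → W
  i=13: P-L =  4 → E
  i=14: B-Z =  2 → C
  i=15: D-B =  2 → C
  i=16: Q-D = 13 → N
  i=17: T-C = 17 → R
  i=18: X-B = 22 → W
  i=19: H-D =  4 → E
  i=20: I-G =  2 → C
  i=21: P-N =  2 → C
  i=22: T-G = 13 → N
  i=23: I-R = 17 → R
  i=24: I-M = 22 → W
  i=25: Y-U =  4 → E
  i=26: R-P =  2 → C
  i=27: J-H =  2 → C
  i=28: F-S = 13 → N
  i=29: W-F = 17 → R
  shifts repeat with period 6: WECCNR

WECCNR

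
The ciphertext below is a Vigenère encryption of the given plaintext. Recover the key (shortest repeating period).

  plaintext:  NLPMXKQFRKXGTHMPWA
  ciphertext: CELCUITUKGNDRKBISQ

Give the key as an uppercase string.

PTWQXYD

  i= 0: C-N = 15 → P
  i= 1: E-L = 19 → T
  i= 2: L-P = 22 → W
  i= 3: C-M = 16 → Q
  i= 4: U-X = 23 → X
  i= 5: I-K = 24 → Y
  i= 6: T-Q =  3 → D
  i= 7: U-F = 15 → P
  i= 8: K-R = 19 → T
  i= 9: G-K = 22 → W
  i=10: N-X = 16 → Q
  i=11: D-G = 23 → X
  i=12: R-T = 24 → Y
  i=13: K-H =  3 → D
  i=14: B-M = 15 → P
  i=15: I-P = 19 → T
  i=16: S-W = 22 → W
  i=17: Q-A = 16 → Q
  shifts repeat with period 7: PTWQXYD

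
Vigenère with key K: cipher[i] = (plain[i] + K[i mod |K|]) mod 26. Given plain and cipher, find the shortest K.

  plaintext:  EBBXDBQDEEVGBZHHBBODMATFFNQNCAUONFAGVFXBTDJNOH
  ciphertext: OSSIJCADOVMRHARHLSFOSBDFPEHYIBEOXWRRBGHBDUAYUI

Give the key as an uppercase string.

KRRLGBKA

  i= 0: O-E = 10 → K
  i= 1: S-B = 17 → R
  i= 2: S-B = 17 → R
  i= 3: I-X = 11 → L
  i= 4: J-D =  6 → G
  i= 5: C-B =  1 → B
  i= 6: A-Q = 10 → K
  i= 7: D-D =  0 → A
  i= 8: O-E = 10 → K
  i= 9: V-E = 17 → R
  i=10: M-V = 17 → R
  i=11: R-G = 11 → L
  i=12: H-B =  6 → G
  i=13: A-Z =  1 → B
  i=14: R-H = 10 → K
  i=15: H-H =  0 → A
  i=16: L-B = 10 → K
  i=17: S-B = 17 → R
  i=18: F-O = 17 → R
  i=19: O-D = 11 → L
  i=20: S-M =  6 → G
  i=21: B-A =  1 → B
  i=22: D-T = 10 → K
  i=23: F-F =  0 → A
  i=24: P-F = 10 → K
  i=25: E-N = 17 → R
  i=26: H-Q = 17 → R
  i=27: Y-N = 11 → L
  i=28: I-C =  6 → G
  i=29: B-A =  1 → B
  i=30: E-U = 10 → K
  i=31: O-O =  0 → A
  i=32: X-N = 10 → K
  i=33: W-F = 17 → R
  i=34: R-A = 17 → R
  i=35: R-G = 11 → L
  i=36: B-V =  6 → G
  i=37: G-F =  1 → B
  i=38: H-X = 10 → K
  i=39: B-B =  0 → A
  i=40: D-T = 10 → K
  i=41: U-D = 17 → R
  i=42: A-J = 17 → R
  i=43: Y-N = 11 → L
  i=44: U-O =  6 → G
  i=45: I-H =  1 → B
  shifts repeat with period 8: KRRLGBKA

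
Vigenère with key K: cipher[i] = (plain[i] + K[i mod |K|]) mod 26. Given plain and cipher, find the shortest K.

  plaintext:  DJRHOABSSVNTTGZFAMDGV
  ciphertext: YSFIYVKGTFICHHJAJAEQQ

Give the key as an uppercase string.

  i= 0: Y-D = 21 → V
  i= 1: S-J =  9 → J
  i= 2: F-R = 14 → O
  i= 3: I-H =  1 → B
  i= 4: Y-O = 10 → K
  i= 5: V-A = 21 → V
  i= 6: K-B =  9 → J
  i= 7: G-S = 14 → O
  i= 8: T-S =  1 → B
  i= 9: F-V = 10 → K
  i=10: I-N = 21 → V
  i=11: C-T =  9 → J
  i=12: H-T = 14 → O
  i=13: H-G =  1 → B
  i=14: J-Z = 10 → K
  i=15: A-F = 21 → V
  i=16: J-A =  9 → J
  i=17: A-M = 14 → O
  i=18: E-D =  1 → B
  i=19: Q-G = 10 → K
  i=20: Q-V = 21 → V
  shifts repeat with period 5: VJOBK

VJOBK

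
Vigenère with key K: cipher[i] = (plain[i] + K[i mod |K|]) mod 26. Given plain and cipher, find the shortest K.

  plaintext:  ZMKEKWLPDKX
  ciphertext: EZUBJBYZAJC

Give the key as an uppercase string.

  i= 0: E-Z =  5 → F
  i= 1: Z-M = 13 → N
  i= 2: U-K = 10 → K
  i= 3: B-E = 23 → X
  i= 4: J-K = 25 → Z
  i= 5: B-W =  5 → F
  i= 6: Y-L = 13 → N
  i= 7: Z-P = 10 → K
  i= 8: A-D = 23 → X
  i= 9: J-K = 25 → Z
  i=10: C-X =  5 → F
  shifts repeat with period 5: FNKXZ

FNKXZ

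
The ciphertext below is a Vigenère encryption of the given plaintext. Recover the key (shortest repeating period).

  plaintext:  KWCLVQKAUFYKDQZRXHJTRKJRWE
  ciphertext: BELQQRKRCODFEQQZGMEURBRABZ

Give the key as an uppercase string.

  i= 0: B-K = 17 → R
  i= 1: E-W =  8 → I
  i= 2: L-C =  9 → J
  i= 3: Q-L =  5 → F
  i= 4: Q-V = 21 → V
  i= 5: R-Q =  1 → B
  i= 6: K-K =  0 → A
  i= 7: R-A = 17 → R
  i= 8: C-U =  8 → I
  i= 9: O-F =  9 → J
  i=10: D-Y =  5 → F
  i=11: F-K = 21 → V
  i=12: E-D =  1 → B
  i=13: Q-Q =  0 → A
  i=14: Q-Z = 17 → R
  i=15: Z-R =  8 → I
  i=16: G-X =  9 → J
  i=17: M-H =  5 → F
  i=18: E-J = 21 → V
  i=19: U-T =  1 → B
  i=20: R-R =  0 → A
  i=21: B-K = 17 → R
  i=22: R-J =  8 → I
  i=23: A-R =  9 → J
  i=24: B-W =  5 → F
  i=25: Z-E = 21 → V
  shifts repeat with period 7: RIJFVBA

RIJFVBA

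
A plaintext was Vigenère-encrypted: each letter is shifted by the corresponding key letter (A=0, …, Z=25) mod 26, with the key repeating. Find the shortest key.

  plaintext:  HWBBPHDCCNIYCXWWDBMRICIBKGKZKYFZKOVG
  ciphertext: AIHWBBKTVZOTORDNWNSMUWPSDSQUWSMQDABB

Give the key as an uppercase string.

TMGVMUHR

  i= 0: A-H = 19 → T
  i= 1: I-W = 12 → M
  i= 2: H-B =  6 → G
  i= 3: W-B = 21 → V
  i= 4: B-P = 12 → M
  i= 5: B-H = 20 → U
  i= 6: K-D =  7 → H
  i= 7: T-C = 17 → R
  i= 8: V-C = 19 → T
  i= 9: Z-N = 12 → M
  i=10: O-I =  6 → G
  i=11: T-Y = 21 → V
  i=12: O-C = 12 → M
  i=13: R-X = 20 → U
  i=14: D-W =  7 → H
  i=15: N-W = 17 → R
  i=16: W-D = 19 → T
  i=17: N-B = 12 → M
  i=18: S-M =  6 → G
  i=19: M-R = 21 → V
  i=20: U-I = 12 → M
  i=21: W-C = 20 → U
  i=22: P-I =  7 → H
  i=23: S-B = 17 → R
  i=24: D-K = 19 → T
  i=25: S-G = 12 → M
  i=26: Q-K =  6 → G
  i=27: U-Z = 21 → V
  i=28: W-K = 12 → M
  i=29: S-Y = 20 → U
  i=30: M-F =  7 → H
  i=31: Q-Z = 17 → R
  i=32: D-K = 19 → T
  i=33: A-O = 12 → M
  i=34: B-V =  6 → G
  i=35: B-G = 21 → V
  shifts repeat with period 8: TMGVMUHR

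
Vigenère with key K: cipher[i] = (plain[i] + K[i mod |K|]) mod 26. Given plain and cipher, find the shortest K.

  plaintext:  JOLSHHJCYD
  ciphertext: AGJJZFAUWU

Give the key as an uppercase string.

  i= 0: A-J = 17 → R
  i= 1: G-O = 18 → S
  i= 2: J-L = 24 → Y
  i= 3: J-S = 17 → R
  i= 4: Z-H = 18 → S
  i= 5: F-H = 24 → Y
  i= 6: A-J = 17 → R
  i= 7: U-C = 18 → S
  i= 8: W-Y = 24 → Y
  i= 9: U-D = 17 → R
  shifts repeat with period 3: RSY

RSY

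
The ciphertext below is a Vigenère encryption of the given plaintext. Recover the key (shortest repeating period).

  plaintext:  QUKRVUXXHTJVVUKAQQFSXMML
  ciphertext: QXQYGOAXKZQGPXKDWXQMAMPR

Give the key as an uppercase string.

  i= 0: Q-Q =  0 → A
  i= 1: X-U =  3 → D
  i= 2: Q-K =  6 → G
  i= 3: Y-R =  7 → H
  i= 4: G-V = 11 → L
  i= 5: O-U = 20 → U
  i= 6: A-X =  3 → D
  i= 7: X-X =  0 → A
  i= 8: K-H =  3 → D
  i= 9: Z-T =  6 → G
  i=10: Q-J =  7 → H
  i=11: G-V = 11 → L
  i=12: P-V = 20 → U
  i=13: X-U =  3 → D
  i=14: K-K =  0 → A
  i=15: D-A =  3 → D
  i=16: W-Q =  6 → G
  i=17: X-Q =  7 → H
  i=18: Q-F = 11 → L
  i=19: M-S = 20 → U
  i=20: A-X =  3 → D
  i=21: M-M =  0 → A
  i=22: P-M =  3 → D
  i=23: R-L =  6 → G
  shifts repeat with period 7: ADGHLUD

ADGHLUD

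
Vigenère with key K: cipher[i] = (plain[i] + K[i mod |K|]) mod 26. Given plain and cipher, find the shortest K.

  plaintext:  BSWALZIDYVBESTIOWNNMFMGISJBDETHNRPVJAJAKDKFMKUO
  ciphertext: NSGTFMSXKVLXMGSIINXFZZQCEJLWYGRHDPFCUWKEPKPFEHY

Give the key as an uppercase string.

  i= 0: N-B = 12 → M
  i= 1: S-S =  0 → A
  i= 2: G-W = 10 → K
  i= 3: T-A = 19 → T
  i= 4: F-L = 20 → U
  i= 5: M-Z = 13 → N
  i= 6: S-I = 10 → K
  i= 7: X-D = 20 → U
  i= 8: K-Y = 12 → M
  i= 9: V-V =  0 → A
  i=10: L-B = 10 → K
  i=11: X-E = 19 → T
  i=12: M-S = 20 → U
  i=13: G-T = 13 → N
  i=14: S-I = 10 → K
  i=15: I-O = 20 → U
  i=16: I-W = 12 → M
  i=17: N-N =  0 → A
  i=18: X-N = 10 → K
  i=19: F-M = 19 → T
  i=20: Z-F = 20 → U
  i=21: Z-M = 13 → N
  i=22: Q-G = 10 → K
  i=23: C-I = 20 → U
  i=24: E-S = 12 → M
  i=25: J-J =  0 → A
  i=26: L-B = 10 → K
  i=27: W-D = 19 → T
  i=28: Y-E = 20 → U
  i=29: G-T = 13 → N
  i=30: R-H = 10 → K
  i=31: H-N = 20 → U
  i=32: D-R = 12 → M
  i=33: P-P =  0 → A
  i=34: F-V = 10 → K
  i=35: C-J = 19 → T
  i=36: U-A = 20 → U
  i=37: W-J = 13 → N
  i=38: K-A = 10 → K
  i=39: E-K = 20 → U
  i=40: P-D = 12 → M
  i=41: K-K =  0 → A
  i=42: P-F = 10 → K
  i=43: F-M = 19 → T
  i=44: E-K = 20 → U
  i=45: H-U = 13 → N
  i=46: Y-O = 10 → K
  shifts repeat with period 8: MAKTUNKU

MAKTUNKU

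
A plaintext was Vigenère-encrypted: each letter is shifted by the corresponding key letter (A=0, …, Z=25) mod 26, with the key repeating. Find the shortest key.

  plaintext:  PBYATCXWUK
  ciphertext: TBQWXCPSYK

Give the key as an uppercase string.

EASW

  i= 0: T-P =  4 → E
  i= 1: B-B =  0 → A
  i= 2: Q-Y = 18 → S
  i= 3: W-A = 22 → W
  i= 4: X-T =  4 → E
  i= 5: C-C =  0 → A
  i= 6: P-X = 18 → S
  i= 7: S-W = 22 → W
  i= 8: Y-U =  4 → E
  i= 9: K-K =  0 → A
  shifts repeat with period 4: EASW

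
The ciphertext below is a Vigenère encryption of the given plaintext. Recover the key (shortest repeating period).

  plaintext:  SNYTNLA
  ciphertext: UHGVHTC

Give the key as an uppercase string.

  i= 0: U-S =  2 → C
  i= 1: H-N = 20 → U
  i= 2: G-Y =  8 → I
  i= 3: V-T =  2 → C
  i= 4: H-N = 20 → U
  i= 5: T-L =  8 → I
  i= 6: C-A =  2 → C
  shifts repeat with period 3: CUI

CUI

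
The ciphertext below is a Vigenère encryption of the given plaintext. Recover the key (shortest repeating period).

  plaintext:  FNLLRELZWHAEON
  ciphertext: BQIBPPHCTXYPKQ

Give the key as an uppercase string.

  i= 0: B-F = 22 → W
  i= 1: Q-N =  3 → D
  i= 2: I-L = 23 → X
  i= 3: B-L = 16 → Q
  i= 4: P-R = 24 → Y
  i= 5: P-E = 11 → L
  i= 6: H-L = 22 → W
  i= 7: C-Z =  3 → D
  i= 8: T-W = 23 → X
  i= 9: X-H = 16 → Q
  i=10: Y-A = 24 → Y
  i=11: P-E = 11 → L
  i=12: K-O = 22 → W
  i=13: Q-N =  3 → D
  shifts repeat with period 6: WDXQYL

WDXQYL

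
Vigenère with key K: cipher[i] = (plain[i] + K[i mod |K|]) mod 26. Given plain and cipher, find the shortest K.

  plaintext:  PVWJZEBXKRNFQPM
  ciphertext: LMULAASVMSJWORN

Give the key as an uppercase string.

WRYCB

  i= 0: L-P = 22 → W
  i= 1: M-V = 17 → R
  i= 2: U-W = 24 → Y
  i= 3: L-J =  2 → C
  i= 4: A-Z =  1 → B
  i= 5: A-E = 22 → W
  i= 6: S-B = 17 → R
  i= 7: V-X = 24 → Y
  i= 8: M-K =  2 → C
  i= 9: S-R =  1 → B
  i=10: J-N = 22 → W
  i=11: W-F = 17 → R
  i=12: O-Q = 24 → Y
  i=13: R-P =  2 → C
  i=14: N-M =  1 → B
  shifts repeat with period 5: WRYCB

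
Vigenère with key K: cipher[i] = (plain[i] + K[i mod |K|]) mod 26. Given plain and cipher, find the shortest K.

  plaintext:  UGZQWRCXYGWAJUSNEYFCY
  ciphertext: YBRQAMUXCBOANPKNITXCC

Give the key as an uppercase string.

  i= 0: Y-U =  4 → E
  i= 1: B-G = 21 → V
  i= 2: R-Z = 18 → S
  i= 3: Q-Q =  0 → A
  i= 4: A-W =  4 → E
  i= 5: M-R = 21 → V
  i= 6: U-C = 18 → S
  i= 7: X-X =  0 → A
  i= 8: C-Y =  4 → E
  i= 9: B-G = 21 → V
  i=10: O-W = 18 → S
  i=11: A-A =  0 → A
  i=12: N-J =  4 → E
  i=13: P-U = 21 → V
  i=14: K-S = 18 → S
  i=15: N-N =  0 → A
  i=16: I-E =  4 → E
  i=17: T-Y = 21 → V
  i=18: X-F = 18 → S
  i=19: C-C =  0 → A
  i=20: C-Y =  4 → E
  shifts repeat with period 4: EVSA

EVSA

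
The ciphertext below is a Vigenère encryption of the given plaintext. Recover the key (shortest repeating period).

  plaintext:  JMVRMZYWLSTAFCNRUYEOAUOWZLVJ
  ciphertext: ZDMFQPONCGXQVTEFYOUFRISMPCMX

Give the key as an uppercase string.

QRROEQ

  i= 0: Z-J = 16 → Q
  i= 1: D-M = 17 → R
  i= 2: M-V = 17 → R
  i= 3: F-R = 14 → O
  i= 4: Q-M =  4 → E
  i= 5: P-Z = 16 → Q
  i= 6: O-Y = 16 → Q
  i= 7: N-W = 17 → R
  i= 8: C-L = 17 → R
  i= 9: G-S = 14 → O
  i=10: X-T =  4 → E
  i=11: Q-A = 16 → Q
  i=12: V-F = 16 → Q
  i=13: T-C = 17 → R
  i=14: E-N = 17 → R
  i=15: F-R = 14 → O
  i=16: Y-U =  4 → E
  i=17: O-Y = 16 → Q
  i=18: U-E = 16 → Q
  i=19: F-O = 17 → R
  i=20: R-A = 17 → R
  i=21: I-U = 14 → O
  i=22: S-O =  4 → E
  i=23: M-W = 16 → Q
  i=24: P-Z = 16 → Q
  i=25: C-L = 17 → R
  i=26: M-V = 17 → R
  i=27: X-J = 14 → O
  shifts repeat with period 6: QRROEQ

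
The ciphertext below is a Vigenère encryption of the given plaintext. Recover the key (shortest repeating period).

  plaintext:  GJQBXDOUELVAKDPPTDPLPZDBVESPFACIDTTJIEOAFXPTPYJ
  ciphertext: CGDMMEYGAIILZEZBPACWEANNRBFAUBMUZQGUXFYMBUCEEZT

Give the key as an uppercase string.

WXNLPBKM

  i= 0: C-G = 22 → W
  i= 1: G-J = 23 → X
  i= 2: D-Q = 13 → N
  i= 3: M-B = 11 → L
  i= 4: M-X = 15 → P
  i= 5: E-D =  1 → B
  i= 6: Y-O = 10 → K
  i= 7: G-U = 12 → M
  i= 8: A-E = 22 → W
  i= 9: I-L = 23 → X
  i=10: I-V = 13 → N
  i=11: L-A = 11 → L
  i=12: Z-K = 15 → P
  i=13: E-D =  1 → B
  i=14: Z-P = 10 → K
  i=15: B-P = 12 → M
  i=16: P-T = 22 → W
  i=17: A-D = 23 → X
  i=18: C-P = 13 → N
  i=19: W-L = 11 → L
  i=20: E-P = 15 → P
  i=21: A-Z =  1 → B
  i=22: N-D = 10 → K
  i=23: N-B = 12 → M
  i=24: R-V = 22 → W
  i=25: B-E = 23 → X
  i=26: F-S = 13 → N
  i=27: A-P = 11 → L
  i=28: U-F = 15 → P
  i=29: B-A =  1 → B
  i=30: M-C = 10 → K
  i=31: U-I = 12 → M
  i=32: Z-D = 22 → W
  i=33: Q-T = 23 → X
  i=34: G-T = 13 → N
  i=35: U-J = 11 → L
  i=36: X-I = 15 → P
  i=37: F-E =  1 → B
  i=38: Y-O = 10 → K
  i=39: M-A = 12 → M
  i=40: B-F = 22 → W
  i=41: U-X = 23 → X
  i=42: C-P = 13 → N
  i=43: E-T = 11 → L
  i=44: E-P = 15 → P
  i=45: Z-Y =  1 → B
  i=46: T-J = 10 → K
  shifts repeat with period 8: WXNLPBKM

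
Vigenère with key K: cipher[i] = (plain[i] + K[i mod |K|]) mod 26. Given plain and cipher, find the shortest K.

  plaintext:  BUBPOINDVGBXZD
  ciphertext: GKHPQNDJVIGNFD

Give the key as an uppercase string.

FQGAC

  i= 0: G-B =  5 → F
  i= 1: K-U = 16 → Q
  i= 2: H-B =  6 → G
  i= 3: P-P =  0 → A
  i= 4: Q-O =  2 → C
  i= 5: N-I =  5 → F
  i= 6: D-N = 16 → Q
  i= 7: J-D =  6 → G
  i= 8: V-V =  0 → A
  i= 9: I-G =  2 → C
  i=10: G-B =  5 → F
  i=11: N-X = 16 → Q
  i=12: F-Z =  6 → G
  i=13: D-D =  0 → A
  shifts repeat with period 5: FQGAC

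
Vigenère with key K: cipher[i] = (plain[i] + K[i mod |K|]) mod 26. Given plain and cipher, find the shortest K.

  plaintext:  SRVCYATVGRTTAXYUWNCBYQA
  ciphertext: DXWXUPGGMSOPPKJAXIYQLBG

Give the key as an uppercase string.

  i= 0: D-S = 11 → L
  i= 1: X-R =  6 → G
  i= 2: W-V =  1 → B
  i= 3: X-C = 21 → V
  i= 4: U-Y = 22 → W
  i= 5: P-A = 15 → P
  i= 6: G-T = 13 → N
  i= 7: G-V = 11 → L
  i= 8: M-G =  6 → G
  i= 9: S-R =  1 → B
  i=10: O-T = 21 → V
  i=11: P-T = 22 → W
  i=12: P-A = 15 → P
  i=13: K-X = 13 → N
  i=14: J-Y = 11 → L
  i=15: A-U =  6 → G
  i=16: X-W =  1 → B
  i=17: I-N = 21 → V
  i=18: Y-C = 22 → W
  i=19: Q-B = 15 → P
  i=20: L-Y = 13 → N
  i=21: B-Q = 11 → L
  i=22: G-A =  6 → G
  shifts repeat with period 7: LGBVWPN

LGBVWPN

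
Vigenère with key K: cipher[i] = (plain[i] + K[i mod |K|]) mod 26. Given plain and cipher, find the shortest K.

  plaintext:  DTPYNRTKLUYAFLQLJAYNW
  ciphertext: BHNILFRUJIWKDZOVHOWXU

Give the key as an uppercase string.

  i= 0: B-D = 24 → Y
  i= 1: H-T = 14 → O
  i= 2: N-P = 24 → Y
  i= 3: I-Y = 10 → K
  i= 4: L-N = 24 → Y
  i= 5: F-R = 14 → O
  i= 6: R-T = 24 → Y
  i= 7: U-K = 10 → K
  i= 8: J-L = 24 → Y
  i= 9: I-U = 14 → O
  i=10: W-Y = 24 → Y
  i=11: K-A = 10 → K
  i=12: D-F = 24 → Y
  i=13: Z-L = 14 → O
  i=14: O-Q = 24 → Y
  i=15: V-L = 10 → K
  i=16: H-J = 24 → Y
  i=17: O-A = 14 → O
  i=18: W-Y = 24 → Y
  i=19: X-N = 10 → K
  i=20: U-W = 24 → Y
  shifts repeat with period 4: YOYK

YOYK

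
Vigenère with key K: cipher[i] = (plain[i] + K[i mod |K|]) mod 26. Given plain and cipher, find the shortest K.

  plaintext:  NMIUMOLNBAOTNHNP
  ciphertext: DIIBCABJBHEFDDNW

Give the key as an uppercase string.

QWAHQM

  i= 0: D-N = 16 → Q
  i= 1: I-M = 22 → W
  i= 2: I-I =  0 → A
  i= 3: B-U =  7 → H
  i= 4: C-M = 16 → Q
  i= 5: A-O = 12 → M
  i= 6: B-L = 16 → Q
  i= 7: J-N = 22 → W
  i= 8: B-B =  0 → A
  i= 9: H-A =  7 → H
  i=10: E-O = 16 → Q
  i=11: F-T = 12 → M
  i=12: D-N = 16 → Q
  i=13: D-H = 22 → W
  i=14: N-N =  0 → A
  i=15: W-P =  7 → H
  shifts repeat with period 6: QWAHQM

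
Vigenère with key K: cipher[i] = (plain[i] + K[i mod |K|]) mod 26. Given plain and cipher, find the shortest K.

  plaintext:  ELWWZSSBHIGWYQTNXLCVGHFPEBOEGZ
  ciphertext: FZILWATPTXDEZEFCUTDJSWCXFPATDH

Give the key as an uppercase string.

  i= 0: F-E =  1 → B
  i= 1: Z-L = 14 → O
  i= 2: I-W = 12 → M
  i= 3: L-W = 15 → P
  i= 4: W-Z = 23 → X
  i= 5: A-S =  8 → I
  i= 6: T-S =  1 → B
  i= 7: P-B = 14 → O
  i= 8: T-H = 12 → M
  i= 9: X-I = 15 → P
  i=10: D-G = 23 → X
  i=11: E-W =  8 → I
  i=12: Z-Y =  1 → B
  i=13: E-Q = 14 → O
  i=14: F-T = 12 → M
  i=15: C-N = 15 → P
  i=16: U-X = 23 → X
  i=17: T-L =  8 → I
  i=18: D-C =  1 → B
  i=19: J-V = 14 → O
  i=20: S-G = 12 → M
  i=21: W-H = 15 → P
  i=22: C-F = 23 → X
  i=23: X-P =  8 → I
  i=24: F-E =  1 → B
  i=25: P-B = 14 → O
  i=26: A-O = 12 → M
  i=27: T-E = 15 → P
  i=28: D-G = 23 → X
  i=29: H-Z =  8 → I
  shifts repeat with period 6: BOMPXI

BOMPXI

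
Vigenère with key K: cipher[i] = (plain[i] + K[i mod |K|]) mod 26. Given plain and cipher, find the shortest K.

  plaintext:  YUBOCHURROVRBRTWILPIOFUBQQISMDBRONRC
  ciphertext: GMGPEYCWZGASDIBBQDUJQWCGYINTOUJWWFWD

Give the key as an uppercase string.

  i= 0: G-Y =  8 → I
  i= 1: M-U = 18 → S
  i= 2: G-B =  5 → F
  i= 3: P-O =  1 → B
  i= 4: E-C =  2 → C
  i= 5: Y-H = 17 → R
  i= 6: C-U =  8 → I
  i= 7: W-R =  5 → F
  i= 8: Z-R =  8 → I
  i= 9: G-O = 18 → S
  i=10: A-V =  5 → F
  i=11: S-R =  1 → B
  i=12: D-B =  2 → C
  i=13: I-R = 17 → R
  i=14: B-T =  8 → I
  i=15: B-W =  5 → F
  i=16: Q-I =  8 → I
  i=17: D-L = 18 → S
  i=18: U-P =  5 → F
  i=19: J-I =  1 → B
  i=20: Q-O =  2 → C
  i=21: W-F = 17 → R
  i=22: C-U =  8 → I
  i=23: G-B =  5 → F
  i=24: Y-Q =  8 → I
  i=25: I-Q = 18 → S
  i=26: N-I =  5 → F
  i=27: T-S =  1 → B
  i=28: O-M =  2 → C
  i=29: U-D = 17 → R
  i=30: J-B =  8 → I
  i=31: W-R =  5 → F
  i=32: W-O =  8 → I
  i=33: F-N = 18 → S
  i=34: W-R =  5 → F
  i=35: D-C =  1 → B
  shifts repeat with period 8: ISFBCRIF

ISFBCRIF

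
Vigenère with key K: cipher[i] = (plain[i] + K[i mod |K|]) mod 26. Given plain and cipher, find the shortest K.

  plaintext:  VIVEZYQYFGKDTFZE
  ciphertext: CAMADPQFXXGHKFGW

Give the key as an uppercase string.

HSRWERA

  i= 0: C-V =  7 → H
  i= 1: A-I = 18 → S
  i= 2: M-V = 17 → R
  i= 3: A-E = 22 → W
  i= 4: D-Z =  4 → E
  i= 5: P-Y = 17 → R
  i= 6: Q-Q =  0 → A
  i= 7: F-Y =  7 → H
  i= 8: X-F = 18 → S
  i= 9: X-G = 17 → R
  i=10: G-K = 22 → W
  i=11: H-D =  4 → E
  i=12: K-T = 17 → R
  i=13: F-F =  0 → A
  i=14: G-Z =  7 → H
  i=15: W-E = 18 → S
  shifts repeat with period 7: HSRWERA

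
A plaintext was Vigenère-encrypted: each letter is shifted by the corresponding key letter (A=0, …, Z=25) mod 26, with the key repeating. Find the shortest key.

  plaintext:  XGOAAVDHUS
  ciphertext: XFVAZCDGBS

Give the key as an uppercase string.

  i= 0: X-X =  0 → A
  i= 1: F-G = 25 → Z
  i= 2: V-O =  7 → H
  i= 3: A-A =  0 → A
  i= 4: Z-A = 25 → Z
  i= 5: C-V =  7 → H
  i= 6: D-D =  0 → A
  i= 7: G-H = 25 → Z
  i= 8: B-U =  7 → H
  i= 9: S-S =  0 → A
  shifts repeat with period 3: AZH

AZH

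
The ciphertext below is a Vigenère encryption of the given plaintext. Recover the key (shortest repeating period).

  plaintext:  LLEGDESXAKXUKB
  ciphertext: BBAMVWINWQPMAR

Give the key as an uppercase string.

  i= 0: B-L = 16 → Q
  i= 1: B-L = 16 → Q
  i= 2: A-E = 22 → W
  i= 3: M-G =  6 → G
  i= 4: V-D = 18 → S
  i= 5: W-E = 18 → S
  i= 6: I-S = 16 → Q
  i= 7: N-X = 16 → Q
  i= 8: W-A = 22 → W
  i= 9: Q-K =  6 → G
  i=10: P-X = 18 → S
  i=11: M-U = 18 → S
  i=12: A-K = 16 → Q
  i=13: R-B = 16 → Q
  shifts repeat with period 6: QQWGSS

QQWGSS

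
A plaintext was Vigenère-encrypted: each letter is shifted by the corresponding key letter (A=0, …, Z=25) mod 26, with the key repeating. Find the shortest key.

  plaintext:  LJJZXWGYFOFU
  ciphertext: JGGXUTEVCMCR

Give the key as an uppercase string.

  i= 0: J-L = 24 → Y
  i= 1: G-J = 23 → X
  i= 2: G-J = 23 → X
  i= 3: X-Z = 24 → Y
  i= 4: U-X = 23 → X
  i= 5: T-W = 23 → X
  i= 6: E-G = 24 → Y
  i= 7: V-Y = 23 → X
  i= 8: C-F = 23 → X
  i= 9: M-O = 24 → Y
  i=10: C-F = 23 → X
  i=11: R-U = 23 → X
  shifts repeat with period 3: YXX

YXX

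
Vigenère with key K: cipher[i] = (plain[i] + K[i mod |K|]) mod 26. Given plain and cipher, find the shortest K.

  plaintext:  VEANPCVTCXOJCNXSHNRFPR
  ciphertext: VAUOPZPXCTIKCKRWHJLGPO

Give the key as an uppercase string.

AWUBAXUE

  i= 0: V-V =  0 → A
  i= 1: A-E = 22 → W
  i= 2: U-A = 20 → U
  i= 3: O-N =  1 → B
  i= 4: P-P =  0 → A
  i= 5: Z-C = 23 → X
  i= 6: P-V = 20 → U
  i= 7: X-T =  4 → E
  i= 8: C-C =  0 → A
  i= 9: T-X = 22 → W
  i=10: I-O = 20 → U
  i=11: K-J =  1 → B
  i=12: C-C =  0 → A
  i=13: K-N = 23 → X
  i=14: R-X = 20 → U
  i=15: W-S =  4 → E
  i=16: H-H =  0 → A
  i=17: J-N = 22 → W
  i=18: L-R = 20 → U
  i=19: G-F =  1 → B
  i=20: P-P =  0 → A
  i=21: O-R = 23 → X
  shifts repeat with period 8: AWUBAXUE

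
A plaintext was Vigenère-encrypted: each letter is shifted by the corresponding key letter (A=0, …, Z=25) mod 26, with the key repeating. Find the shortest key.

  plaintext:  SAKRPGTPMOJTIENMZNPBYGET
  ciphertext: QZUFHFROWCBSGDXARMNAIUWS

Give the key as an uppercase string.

  i= 0: Q-S = 24 → Y
  i= 1: Z-A = 25 → Z
  i= 2: U-K = 10 → K
  i= 3: F-R = 14 → O
  i= 4: H-P = 18 → S
  i= 5: F-G = 25 → Z
  i= 6: R-T = 24 → Y
  i= 7: O-P = 25 → Z
  i= 8: W-M = 10 → K
  i= 9: C-O = 14 → O
  i=10: B-J = 18 → S
  i=11: S-T = 25 → Z
  i=12: G-I = 24 → Y
  i=13: D-E = 25 → Z
  i=14: X-N = 10 → K
  i=15: A-M = 14 → O
  i=16: R-Z = 18 → S
  i=17: M-N = 25 → Z
  i=18: N-P = 24 → Y
  i=19: A-B = 25 → Z
  i=20: I-Y = 10 → K
  i=21: U-G = 14 → O
  i=22: W-E = 18 → S
  i=23: S-T = 25 → Z
  shifts repeat with period 6: YZKOSZ

YZKOSZ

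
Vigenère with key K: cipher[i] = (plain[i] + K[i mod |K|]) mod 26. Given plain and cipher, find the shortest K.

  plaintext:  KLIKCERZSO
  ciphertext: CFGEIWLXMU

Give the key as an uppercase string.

SUYUG

  i= 0: C-K = 18 → S
  i= 1: F-L = 20 → U
  i= 2: G-I = 24 → Y
  i= 3: E-K = 20 → U
  i= 4: I-C =  6 → G
  i= 5: W-E = 18 → S
  i= 6: L-R = 20 → U
  i= 7: X-Z = 24 → Y
  i= 8: M-S = 20 → U
  i= 9: U-O =  6 → G
  shifts repeat with period 5: SUYUG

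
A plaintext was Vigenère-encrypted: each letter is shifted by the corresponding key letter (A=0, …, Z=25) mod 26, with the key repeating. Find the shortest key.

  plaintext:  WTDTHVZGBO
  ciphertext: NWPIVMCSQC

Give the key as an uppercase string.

  i= 0: N-W = 17 → R
  i= 1: W-T =  3 → D
  i= 2: P-D = 12 → M
  i= 3: I-T = 15 → P
  i= 4: V-H = 14 → O
  i= 5: M-V = 17 → R
  i= 6: C-Z =  3 → D
  i= 7: S-G = 12 → M
  i= 8: Q-B = 15 → P
  i= 9: C-O = 14 → O
  shifts repeat with period 5: RDMPO

RDMPO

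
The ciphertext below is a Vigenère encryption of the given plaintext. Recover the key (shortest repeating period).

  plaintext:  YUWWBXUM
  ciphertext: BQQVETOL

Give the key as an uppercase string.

  i= 0: B-Y =  3 → D
  i= 1: Q-U = 22 → W
  i= 2: Q-W = 20 → U
  i= 3: V-W = 25 → Z
  i= 4: E-B =  3 → D
  i= 5: T-X = 22 → W
  i= 6: O-U = 20 → U
  i= 7: L-M = 25 → Z
  shifts repeat with period 4: DWUZ

DWUZ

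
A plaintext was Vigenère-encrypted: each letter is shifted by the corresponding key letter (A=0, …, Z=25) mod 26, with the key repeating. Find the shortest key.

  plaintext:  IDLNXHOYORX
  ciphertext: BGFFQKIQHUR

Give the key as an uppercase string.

  i= 0: B-I = 19 → T
  i= 1: G-D =  3 → D
  i= 2: F-L = 20 → U
  i= 3: F-N = 18 → S
  i= 4: Q-X = 19 → T
  i= 5: K-H =  3 → D
  i= 6: I-O = 20 → U
  i= 7: Q-Y = 18 → S
  i= 8: H-O = 19 → T
  i= 9: U-R =  3 → D
  i=10: R-X = 20 → U
  shifts repeat with period 4: TDUS

TDUS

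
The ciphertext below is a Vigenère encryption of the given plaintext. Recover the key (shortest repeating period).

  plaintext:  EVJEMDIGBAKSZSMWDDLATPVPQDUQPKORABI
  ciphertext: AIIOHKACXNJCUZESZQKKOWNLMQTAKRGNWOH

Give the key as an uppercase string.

WNZKVHSW

  i= 0: A-E = 22 → W
  i= 1: I-V = 13 → N
  i= 2: I-J = 25 → Z
  i= 3: O-E = 10 → K
  i= 4: H-M = 21 → V
  i= 5: K-D =  7 → H
  i= 6: A-I = 18 → S
  i= 7: C-G = 22 → W
  i= 8: X-B = 22 → W
  i= 9: N-A = 13 → N
  i=10: J-K = 25 → Z
  i=11: C-S = 10 → K
  i=12: U-Z = 21 → V
  i=13: Z-S =  7 → H
  i=14: E-M = 18 → S
  i=15: S-W = 22 → W
  i=16: Z-D = 22 → W
  i=17: Q-D = 13 → N
  i=18: K-L = 25 → Z
  i=19: K-A = 10 → K
  i=20: O-T = 21 → V
  i=21: W-P =  7 → H
  i=22: N-V = 18 → S
  i=23: L-P = 22 → W
  i=24: M-Q = 22 → W
  i=25: Q-D = 13 → N
  i=26: T-U = 25 → Z
  i=27: A-Q = 10 → K
  i=28: K-P = 21 → V
  i=29: R-K =  7 → H
  i=30: G-O = 18 → S
  i=31: N-R = 22 → W
  i=32: W-A = 22 → W
  i=33: O-B = 13 → N
  i=34: H-I = 25 → Z
  shifts repeat with period 8: WNZKVHSW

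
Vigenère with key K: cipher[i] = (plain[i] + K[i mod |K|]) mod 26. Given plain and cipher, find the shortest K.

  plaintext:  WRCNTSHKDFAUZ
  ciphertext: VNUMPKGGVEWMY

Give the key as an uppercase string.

  i= 0: V-W = 25 → Z
  i= 1: N-R = 22 → W
  i= 2: U-C = 18 → S
  i= 3: M-N = 25 → Z
  i= 4: P-T = 22 → W
  i= 5: K-S = 18 → S
  i= 6: G-H = 25 → Z
  i= 7: G-K = 22 → W
  i= 8: V-D = 18 → S
  i= 9: E-F = 25 → Z
  i=10: W-A = 22 → W
  i=11: M-U = 18 → S
  i=12: Y-Z = 25 → Z
  shifts repeat with period 3: ZWS

ZWS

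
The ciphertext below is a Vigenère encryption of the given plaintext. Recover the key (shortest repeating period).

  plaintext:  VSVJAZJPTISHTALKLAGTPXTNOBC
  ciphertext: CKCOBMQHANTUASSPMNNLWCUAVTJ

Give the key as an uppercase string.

  i= 0: C-V =  7 → H
  i= 1: K-S = 18 → S
  i= 2: C-V =  7 → H
  i= 3: O-J =  5 → F
  i= 4: B-A =  1 → B
  i= 5: M-Z = 13 → N
  i= 6: Q-J =  7 → H
  i= 7: H-P = 18 → S
  i= 8: A-T =  7 → H
  i= 9: N-I =  5 → F
  i=10: T-S =  1 → B
  i=11: U-H = 13 → N
  i=12: A-T =  7 → H
  i=13: S-A = 18 → S
  i=14: S-L =  7 → H
  i=15: P-K =  5 → F
  i=16: M-L =  1 → B
  i=17: N-A = 13 → N
  i=18: N-G =  7 → H
  i=19: L-T = 18 → S
  i=20: W-P =  7 → H
  i=21: C-X =  5 → F
  i=22: U-T =  1 → B
  i=23: A-N = 13 → N
  i=24: V-O =  7 → H
  i=25: T-B = 18 → S
  i=26: J-C =  7 → H
  shifts repeat with period 6: HSHFBN

HSHFBN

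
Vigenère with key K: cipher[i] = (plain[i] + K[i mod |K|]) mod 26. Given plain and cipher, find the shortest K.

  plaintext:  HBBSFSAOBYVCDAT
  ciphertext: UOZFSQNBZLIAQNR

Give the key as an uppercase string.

NNY

  i= 0: U-H = 13 → N
  i= 1: O-B = 13 → N
  i= 2: Z-B = 24 → Y
  i= 3: F-S = 13 → N
  i= 4: S-F = 13 → N
  i= 5: Q-S = 24 → Y
  i= 6: N-A = 13 → N
  i= 7: B-O = 13 → N
  i= 8: Z-B = 24 → Y
  i= 9: L-Y = 13 → N
  i=10: I-V = 13 → N
  i=11: A-C = 24 → Y
  i=12: Q-D = 13 → N
  i=13: N-A = 13 → N
  i=14: R-T = 24 → Y
  shifts repeat with period 3: NNY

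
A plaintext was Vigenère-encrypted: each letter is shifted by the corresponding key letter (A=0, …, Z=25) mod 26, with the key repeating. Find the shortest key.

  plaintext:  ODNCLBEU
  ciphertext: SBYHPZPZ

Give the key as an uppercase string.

EYLF

  i= 0: S-O =  4 → E
  i= 1: B-D = 24 → Y
  i= 2: Y-N = 11 → L
  i= 3: H-C =  5 → F
  i= 4: P-L =  4 → E
  i= 5: Z-B = 24 → Y
  i= 6: P-E = 11 → L
  i= 7: Z-U =  5 → F
  shifts repeat with period 4: EYLF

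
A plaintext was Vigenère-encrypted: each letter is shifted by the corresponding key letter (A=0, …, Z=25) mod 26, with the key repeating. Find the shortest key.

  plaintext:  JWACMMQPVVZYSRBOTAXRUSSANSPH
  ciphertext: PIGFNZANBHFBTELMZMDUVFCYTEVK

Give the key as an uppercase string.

GMGDBNKY

  i= 0: P-J =  6 → G
  i= 1: I-W = 12 → M
  i= 2: G-A =  6 → G
  i= 3: F-C =  3 → D
  i= 4: N-M =  1 → B
  i= 5: Z-M = 13 → N
  i= 6: A-Q = 10 → K
  i= 7: N-P = 24 → Y
  i= 8: B-V =  6 → G
  i= 9: H-V = 12 → M
  i=10: F-Z =  6 → G
  i=11: B-Y =  3 → D
  i=12: T-S =  1 → B
  i=13: E-R = 13 → N
  i=14: L-B = 10 → K
  i=15: M-O = 24 → Y
  i=16: Z-T =  6 → G
  i=17: M-A = 12 → M
  i=18: D-X =  6 → G
  i=19: U-R =  3 → D
  i=20: V-U =  1 → B
  i=21: F-S = 13 → N
  i=22: C-S = 10 → K
  i=23: Y-A = 24 → Y
  i=24: T-N =  6 → G
  i=25: E-S = 12 → M
  i=26: V-P =  6 → G
  i=27: K-H =  3 → D
  shifts repeat with period 8: GMGDBNKY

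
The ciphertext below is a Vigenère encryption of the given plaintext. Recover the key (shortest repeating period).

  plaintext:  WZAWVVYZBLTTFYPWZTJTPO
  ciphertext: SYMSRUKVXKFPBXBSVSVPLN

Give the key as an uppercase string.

WZMW

  i= 0: S-W = 22 → W
  i= 1: Y-Z = 25 → Z
  i= 2: M-A = 12 → M
  i= 3: S-W = 22 → W
  i= 4: R-V = 22 → W
  i= 5: U-V = 25 → Z
  i= 6: K-Y = 12 → M
  i= 7: V-Z = 22 → W
  i= 8: X-B = 22 → W
  i= 9: K-L = 25 → Z
  i=10: F-T = 12 → M
  i=11: P-T = 22 → W
  i=12: B-F = 22 → W
  i=13: X-Y = 25 → Z
  i=14: B-P = 12 → M
  i=15: S-W = 22 → W
  i=16: V-Z = 22 → W
  i=17: S-T = 25 → Z
  i=18: V-J = 12 → M
  i=19: P-T = 22 → W
  i=20: L-P = 22 → W
  i=21: N-O = 25 → Z
  shifts repeat with period 4: WZMW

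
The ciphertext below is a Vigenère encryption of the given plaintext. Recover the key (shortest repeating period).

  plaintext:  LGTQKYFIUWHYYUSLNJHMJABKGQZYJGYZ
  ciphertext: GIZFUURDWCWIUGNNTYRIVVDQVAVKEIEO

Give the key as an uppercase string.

  i= 0: G-L = 21 → V
  i= 1: I-G =  2 → C
  i= 2: Z-T =  6 → G
  i= 3: F-Q = 15 → P
  i= 4: U-K = 10 → K
  i= 5: U-Y = 22 → W
  i= 6: R-F = 12 → M
  i= 7: D-I = 21 → V
  i= 8: W-U =  2 → C
  i= 9: C-W =  6 → G
  i=10: W-H = 15 → P
  i=11: I-Y = 10 → K
  i=12: U-Y = 22 → W
  i=13: G-U = 12 → M
  i=14: N-S = 21 → V
  i=15: N-L =  2 → C
  i=16: T-N =  6 → G
  i=17: Y-J = 15 → P
  i=18: R-H = 10 → K
  i=19: I-M = 22 → W
  i=20: V-J = 12 → M
  i=21: V-A = 21 → V
  i=22: D-B =  2 → C
  i=23: Q-K =  6 → G
  i=24: V-G = 15 → P
  i=25: A-Q = 10 → K
  i=26: V-Z = 22 → W
  i=27: K-Y = 12 → M
  i=28: E-J = 21 → V
  i=29: I-G =  2 → C
  i=30: E-Y =  6 → G
  i=31: O-Z = 15 → P
  shifts repeat with period 7: VCGPKWM

VCGPKWM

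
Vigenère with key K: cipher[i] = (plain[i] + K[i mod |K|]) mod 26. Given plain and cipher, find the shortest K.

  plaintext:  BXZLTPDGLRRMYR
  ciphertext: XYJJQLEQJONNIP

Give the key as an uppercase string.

  i= 0: X-B = 22 → W
  i= 1: Y-X =  1 → B
  i= 2: J-Z = 10 → K
  i= 3: J-L = 24 → Y
  i= 4: Q-T = 23 → X
  i= 5: L-P = 22 → W
  i= 6: E-D =  1 → B
  i= 7: Q-G = 10 → K
  i= 8: J-L = 24 → Y
  i= 9: O-R = 23 → X
  i=10: N-R = 22 → W
  i=11: N-M =  1 → B
  i=12: I-Y = 10 → K
  i=13: P-R = 24 → Y
  shifts repeat with period 5: WBKYX

WBKYX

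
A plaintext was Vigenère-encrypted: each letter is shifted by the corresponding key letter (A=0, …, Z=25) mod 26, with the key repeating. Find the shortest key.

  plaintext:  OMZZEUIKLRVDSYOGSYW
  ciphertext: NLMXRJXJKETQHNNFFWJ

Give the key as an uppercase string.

ZZNYNPP

  i= 0: N-O = 25 → Z
  i= 1: L-M = 25 → Z
  i= 2: M-Z = 13 → N
  i= 3: X-Z = 24 → Y
  i= 4: R-E = 13 → N
  i= 5: J-U = 15 → P
  i= 6: X-I = 15 → P
  i= 7: J-K = 25 → Z
  i= 8: K-L = 25 → Z
  i= 9: E-R = 13 → N
  i=10: T-V = 24 → Y
  i=11: Q-D = 13 → N
  i=12: H-S = 15 → P
  i=13: N-Y = 15 → P
  i=14: N-O = 25 → Z
  i=15: F-G = 25 → Z
  i=16: F-S = 13 → N
  i=17: W-Y = 24 → Y
  i=18: J-W = 13 → N
  shifts repeat with period 7: ZZNYNPP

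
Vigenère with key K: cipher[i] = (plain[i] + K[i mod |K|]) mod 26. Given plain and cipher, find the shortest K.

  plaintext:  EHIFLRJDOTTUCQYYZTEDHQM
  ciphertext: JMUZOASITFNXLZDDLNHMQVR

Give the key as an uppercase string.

FFMUDJJ

  i= 0: J-E =  5 → F
  i= 1: M-H =  5 → F
  i= 2: U-I = 12 → M
  i= 3: Z-F = 20 → U
  i= 4: O-L =  3 → D
  i= 5: A-R =  9 → J
  i= 6: S-J =  9 → J
  i= 7: I-D =  5 → F
  i= 8: T-O =  5 → F
  i= 9: F-T = 12 → M
  i=10: N-T = 20 → U
  i=11: X-U =  3 → D
  i=12: L-C =  9 → J
  i=13: Z-Q =  9 → J
  i=14: D-Y =  5 → F
  i=15: D-Y =  5 → F
  i=16: L-Z = 12 → M
  i=17: N-T = 20 → U
  i=18: H-E =  3 → D
  i=19: M-D =  9 → J
  i=20: Q-H =  9 → J
  i=21: V-Q =  5 → F
  i=22: R-M =  5 → F
  shifts repeat with period 7: FFMUDJJ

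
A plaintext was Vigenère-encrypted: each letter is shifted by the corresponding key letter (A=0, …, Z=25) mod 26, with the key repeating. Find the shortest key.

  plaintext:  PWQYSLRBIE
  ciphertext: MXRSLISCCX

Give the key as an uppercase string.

  i= 0: M-P = 23 → X
  i= 1: X-W =  1 → B
  i= 2: R-Q =  1 → B
  i= 3: S-Y = 20 → U
  i= 4: L-S = 19 → T
  i= 5: I-L = 23 → X
  i= 6: S-R =  1 → B
  i= 7: C-B =  1 → B
  i= 8: C-I = 20 → U
  i= 9: X-E = 19 → T
  shifts repeat with period 5: XBBUT

XBBUT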